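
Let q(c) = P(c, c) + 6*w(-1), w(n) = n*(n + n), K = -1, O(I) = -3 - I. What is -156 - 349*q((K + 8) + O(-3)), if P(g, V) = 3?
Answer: -5391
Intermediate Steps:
w(n) = 2*n² (w(n) = n*(2*n) = 2*n²)
q(c) = 15 (q(c) = 3 + 6*(2*(-1)²) = 3 + 6*(2*1) = 3 + 6*2 = 3 + 12 = 15)
-156 - 349*q((K + 8) + O(-3)) = -156 - 349*15 = -156 - 5235 = -5391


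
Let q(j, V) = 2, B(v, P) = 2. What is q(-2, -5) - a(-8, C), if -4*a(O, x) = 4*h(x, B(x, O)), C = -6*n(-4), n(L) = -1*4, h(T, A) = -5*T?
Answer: -118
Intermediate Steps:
n(L) = -4
C = 24 (C = -6*(-4) = 24)
a(O, x) = 5*x (a(O, x) = -(-5)*x = 5*x)
q(-2, -5) - a(-8, C) = 2 - 5*24 = 2 - 1*120 = 2 - 120 = -118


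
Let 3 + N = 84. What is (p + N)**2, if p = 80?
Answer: 25921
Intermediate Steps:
N = 81 (N = -3 + 84 = 81)
(p + N)**2 = (80 + 81)**2 = 161**2 = 25921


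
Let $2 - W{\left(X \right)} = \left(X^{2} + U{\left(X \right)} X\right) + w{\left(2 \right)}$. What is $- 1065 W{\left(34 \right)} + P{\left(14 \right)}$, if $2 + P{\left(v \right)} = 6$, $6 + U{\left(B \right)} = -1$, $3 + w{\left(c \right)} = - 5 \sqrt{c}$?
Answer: $972349 - 5325 \sqrt{2} \approx 9.6482 \cdot 10^{5}$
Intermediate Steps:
$w{\left(c \right)} = -3 - 5 \sqrt{c}$
$U{\left(B \right)} = -7$ ($U{\left(B \right)} = -6 - 1 = -7$)
$W{\left(X \right)} = 5 - X^{2} + 5 \sqrt{2} + 7 X$ ($W{\left(X \right)} = 2 - \left(\left(X^{2} - 7 X\right) - \left(3 + 5 \sqrt{2}\right)\right) = 2 - \left(-3 + X^{2} - 7 X - 5 \sqrt{2}\right) = 2 + \left(3 - X^{2} + 5 \sqrt{2} + 7 X\right) = 5 - X^{2} + 5 \sqrt{2} + 7 X$)
$P{\left(v \right)} = 4$ ($P{\left(v \right)} = -2 + 6 = 4$)
$- 1065 W{\left(34 \right)} + P{\left(14 \right)} = - 1065 \left(5 - 34^{2} + 5 \sqrt{2} + 7 \cdot 34\right) + 4 = - 1065 \left(5 - 1156 + 5 \sqrt{2} + 238\right) + 4 = - 1065 \left(-913 + 5 \sqrt{2}\right) + 4 = \left(972345 - 5325 \sqrt{2}\right) + 4 = 972349 - 5325 \sqrt{2}$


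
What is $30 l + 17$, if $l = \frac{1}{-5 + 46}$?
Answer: $\frac{727}{41} \approx 17.732$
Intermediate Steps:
$l = \frac{1}{41} \approx 0.02439$
$30 l + 17 = 30 \cdot \frac{1}{41} + 17 = \frac{30}{41} + 17 = \frac{727}{41}$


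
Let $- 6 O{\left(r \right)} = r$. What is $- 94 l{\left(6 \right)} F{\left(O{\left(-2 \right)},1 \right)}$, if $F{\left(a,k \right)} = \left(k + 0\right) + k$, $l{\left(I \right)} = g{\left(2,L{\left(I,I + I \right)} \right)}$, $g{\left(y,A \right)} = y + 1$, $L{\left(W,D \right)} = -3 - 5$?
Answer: $-564$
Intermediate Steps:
$O{\left(r \right)} = - \frac{r}{6}$
$L{\left(W,D \right)} = -8$ ($L{\left(W,D \right)} = -3 - 5 = -8$)
$g{\left(y,A \right)} = 1 + y$
$l{\left(I \right)} = 3$ ($l{\left(I \right)} = 1 + 2 = 3$)
$F{\left(a,k \right)} = 2 k$ ($F{\left(a,k \right)} = k + k = 2 k$)
$- 94 l{\left(6 \right)} F{\left(O{\left(-2 \right)},1 \right)} = \left(-94\right) 3 \cdot 2 \cdot 1 = \left(-282\right) 2 = -564$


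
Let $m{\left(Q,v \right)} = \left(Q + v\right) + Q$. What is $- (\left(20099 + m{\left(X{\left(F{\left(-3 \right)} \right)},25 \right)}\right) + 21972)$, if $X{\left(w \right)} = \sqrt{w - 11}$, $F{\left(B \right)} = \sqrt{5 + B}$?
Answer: $-42096 - 2 i \sqrt{11 - \sqrt{2}} \approx -42096.0 - 6.1922 i$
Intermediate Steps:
$X{\left(w \right)} = \sqrt{-11 + w}$
$m{\left(Q,v \right)} = v + 2 Q$
$- (\left(20099 + m{\left(X{\left(F{\left(-3 \right)} \right)},25 \right)}\right) + 21972) = - (\left(20099 + \left(25 + 2 \sqrt{-11 + \sqrt{5 - 3}}\right)\right) + 21972) = - (\left(20099 + \left(25 + 2 \sqrt{-11 + \sqrt{2}}\right)\right) + 21972) = - (\left(20124 + 2 \sqrt{-11 + \sqrt{2}}\right) + 21972) = - (42096 + 2 \sqrt{-11 + \sqrt{2}}) = -42096 - 2 \sqrt{-11 + \sqrt{2}}$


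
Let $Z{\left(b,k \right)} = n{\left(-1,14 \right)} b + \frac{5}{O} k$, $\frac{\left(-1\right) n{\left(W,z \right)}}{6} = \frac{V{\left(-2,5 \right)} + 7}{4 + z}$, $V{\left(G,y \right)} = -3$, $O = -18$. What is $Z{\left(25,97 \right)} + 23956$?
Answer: $\frac{430123}{18} \approx 23896.0$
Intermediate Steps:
$n{\left(W,z \right)} = - \frac{24}{4 + z}$ ($n{\left(W,z \right)} = - 6 \frac{-3 + 7}{4 + z} = - 6 \frac{4}{4 + z} = - \frac{24}{4 + z}$)
$Z{\left(b,k \right)} = - \frac{5 k}{18} - \frac{4 b}{3}$ ($Z{\left(b,k \right)} = - \frac{24}{4 + 14} b + \frac{5}{-18} k = - \frac{24}{18} b + 5 \left(- \frac{1}{18}\right) k = \left(-24\right) \frac{1}{18} b - \frac{5 k}{18} = - \frac{4 b}{3} - \frac{5 k}{18} = - \frac{5 k}{18} - \frac{4 b}{3}$)
$Z{\left(25,97 \right)} + 23956 = \left(\left(- \frac{5}{18}\right) 97 - \frac{100}{3}\right) + 23956 = \left(- \frac{485}{18} - \frac{100}{3}\right) + 23956 = - \frac{1085}{18} + 23956 = \frac{430123}{18}$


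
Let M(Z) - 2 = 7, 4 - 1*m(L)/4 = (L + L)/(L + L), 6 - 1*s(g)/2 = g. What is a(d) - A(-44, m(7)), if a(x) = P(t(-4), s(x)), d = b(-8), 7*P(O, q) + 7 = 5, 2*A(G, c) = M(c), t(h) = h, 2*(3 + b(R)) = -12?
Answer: -67/14 ≈ -4.7857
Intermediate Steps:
b(R) = -9 (b(R) = -3 + (½)*(-12) = -3 - 6 = -9)
s(g) = 12 - 2*g
m(L) = 12 (m(L) = 16 - 4*(L + L)/(L + L) = 16 - 4*2*L/(2*L) = 16 - 4*2*L*1/(2*L) = 16 - 4*1 = 16 - 4 = 12)
M(Z) = 9 (M(Z) = 2 + 7 = 9)
A(G, c) = 9/2 (A(G, c) = (½)*9 = 9/2)
P(O, q) = -2/7 (P(O, q) = -1 + (⅐)*5 = -1 + 5/7 = -2/7)
d = -9
a(x) = -2/7
a(d) - A(-44, m(7)) = -2/7 - 1*9/2 = -2/7 - 9/2 = -67/14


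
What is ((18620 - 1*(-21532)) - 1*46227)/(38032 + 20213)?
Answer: -405/3883 ≈ -0.10430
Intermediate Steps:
((18620 - 1*(-21532)) - 1*46227)/(38032 + 20213) = ((18620 + 21532) - 46227)/58245 = (40152 - 46227)*(1/58245) = -6075*1/58245 = -405/3883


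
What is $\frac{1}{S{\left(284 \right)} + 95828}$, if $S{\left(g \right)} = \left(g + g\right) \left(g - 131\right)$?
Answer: $\frac{1}{182732} \approx 5.4725 \cdot 10^{-6}$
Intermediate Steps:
$S{\left(g \right)} = 2 g \left(-131 + g\right)$
$\frac{1}{S{\left(284 \right)} + 95828} = \frac{1}{2 \cdot 284 \left(-131 + 284\right) + 95828} = \frac{1}{2 \cdot 284 \cdot 153 + 95828} = \frac{1}{86904 + 95828} = \frac{1}{182732}$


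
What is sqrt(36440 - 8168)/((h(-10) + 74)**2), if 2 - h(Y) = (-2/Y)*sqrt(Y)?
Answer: 100*sqrt(1767)/(380 - I*sqrt(10))**2 ≈ 0.029105 + 0.00048444*I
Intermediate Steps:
h(Y) = 2 + 2/sqrt(Y) (h(Y) = 2 - (-2/Y)*sqrt(Y) = 2 - (-2)/sqrt(Y) = 2 + 2/sqrt(Y))
sqrt(36440 - 8168)/((h(-10) + 74)**2) = sqrt(36440 - 8168)/(((2 + 2/sqrt(-10)) + 74)**2) = sqrt(28272)/(((2 + 2*(-I*sqrt(10)/10)) + 74)**2) = (4*sqrt(1767))/(((2 - I*sqrt(10)/5) + 74)**2) = (4*sqrt(1767))/((76 - I*sqrt(10)/5)**2) = (4*sqrt(1767))/(76 - I*sqrt(10)/5)**2 = 4*sqrt(1767)/(76 - I*sqrt(10)/5)**2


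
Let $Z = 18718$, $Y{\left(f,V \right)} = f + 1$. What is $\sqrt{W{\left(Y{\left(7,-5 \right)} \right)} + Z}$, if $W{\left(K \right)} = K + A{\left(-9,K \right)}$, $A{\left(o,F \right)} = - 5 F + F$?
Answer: $\sqrt{18694} \approx 136.73$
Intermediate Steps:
$A{\left(o,F \right)} = - 4 F$
$Y{\left(f,V \right)} = 1 + f$
$W{\left(K \right)} = - 3 K$ ($W{\left(K \right)} = K - 4 K = - 3 K$)
$\sqrt{W{\left(Y{\left(7,-5 \right)} \right)} + Z} = \sqrt{- 3 \left(1 + 7\right) + 18718} = \sqrt{\left(-3\right) 8 + 18718} = \sqrt{-24 + 18718} = \sqrt{18694}$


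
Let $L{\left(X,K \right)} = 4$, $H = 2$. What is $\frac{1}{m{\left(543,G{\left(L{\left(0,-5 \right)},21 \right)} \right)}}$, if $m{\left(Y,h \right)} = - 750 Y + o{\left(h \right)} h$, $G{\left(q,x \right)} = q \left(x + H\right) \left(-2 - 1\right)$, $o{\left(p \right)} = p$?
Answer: $- \frac{1}{331074} \approx -3.0205 \cdot 10^{-6}$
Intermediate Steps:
$G{\left(q,x \right)} = q \left(-6 - 3 x\right)$ ($G{\left(q,x \right)} = q \left(x + 2\right) \left(-2 - 1\right) = q \left(2 + x\right) \left(-3\right) = q \left(-6 - 3 x\right)$)
$m{\left(Y,h \right)} = h^{2} - 750 Y$ ($m{\left(Y,h \right)} = - 750 Y + h h = - 750 Y + h^{2} = h^{2} - 750 Y$)
$\frac{1}{m{\left(543,G{\left(L{\left(0,-5 \right)},21 \right)} \right)}} = \frac{1}{\left(\left(-3\right) 4 \left(2 + 21\right)\right)^{2} - 407250} = \frac{1}{\left(\left(-3\right) 4 \cdot 23\right)^{2} - 407250} = \frac{1}{\left(-276\right)^{2} - 407250} = \frac{1}{76176 - 407250} = \frac{1}{-331074} = - \frac{1}{331074}$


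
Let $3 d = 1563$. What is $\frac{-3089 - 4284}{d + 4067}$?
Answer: $- \frac{7373}{4588} \approx -1.607$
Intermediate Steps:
$d = 521$ ($d = \frac{1}{3} \cdot 1563 = 521$)
$\frac{-3089 - 4284}{d + 4067} = \frac{-3089 - 4284}{521 + 4067} = - \frac{7373}{4588}$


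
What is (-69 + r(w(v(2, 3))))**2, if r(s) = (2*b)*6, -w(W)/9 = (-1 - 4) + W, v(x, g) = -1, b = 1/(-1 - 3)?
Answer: 5184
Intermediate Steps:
b = -1/4 (b = 1/(-4) = -1/4 ≈ -0.25000)
w(W) = 45 - 9*W (w(W) = -9*((-1 - 4) + W) = -9*(-5 + W) = 45 - 9*W)
r(s) = -3 (r(s) = (2*(-1/4))*6 = -1/2*6 = -3)
(-69 + r(w(v(2, 3))))**2 = (-69 - 3)**2 = (-72)**2 = 5184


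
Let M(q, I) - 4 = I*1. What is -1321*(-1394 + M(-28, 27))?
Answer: 1800523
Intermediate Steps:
M(q, I) = 4 + I (M(q, I) = 4 + I*1 = 4 + I)
-1321*(-1394 + M(-28, 27)) = -1321*(-1394 + (4 + 27)) = -1321*(-1394 + 31) = -1321*(-1363) = 1800523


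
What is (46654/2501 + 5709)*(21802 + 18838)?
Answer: 582162432320/2501 ≈ 2.3277e+8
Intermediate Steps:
(46654/2501 + 5709)*(21802 + 18838) = (46654*(1/2501) + 5709)*40640 = (46654/2501 + 5709)*40640 = (14324863/2501)*40640 = 582162432320/2501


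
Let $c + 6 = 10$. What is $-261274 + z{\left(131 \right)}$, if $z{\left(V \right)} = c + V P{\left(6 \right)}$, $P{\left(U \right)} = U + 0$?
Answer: $-260484$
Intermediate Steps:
$P{\left(U \right)} = U$
$c = 4$ ($c = -6 + 10 = 4$)
$z{\left(V \right)} = 4 + 6 V$ ($z{\left(V \right)} = 4 + V 6 = 4 + 6 V$)
$-261274 + z{\left(131 \right)} = -261274 + \left(4 + 6 \cdot 131\right) = -261274 + \left(4 + 786\right) = -261274 + 790 = -260484$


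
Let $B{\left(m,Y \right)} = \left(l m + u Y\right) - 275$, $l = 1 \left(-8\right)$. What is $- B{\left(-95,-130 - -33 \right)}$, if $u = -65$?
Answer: $-6790$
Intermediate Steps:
$l = -8$
$B{\left(m,Y \right)} = -275 - 65 Y - 8 m$ ($B{\left(m,Y \right)} = \left(- 8 m - 65 Y\right) - 275 = \left(- 65 Y - 8 m\right) - 275 = -275 - 65 Y - 8 m$)
$- B{\left(-95,-130 - -33 \right)} = - (-275 - 65 \left(-130 - -33\right) - -760) = - (-275 - 65 \left(-130 + 33\right) + 760) = - (-275 - -6305 + 760) = - (-275 + 6305 + 760) = \left(-1\right) 6790 = -6790$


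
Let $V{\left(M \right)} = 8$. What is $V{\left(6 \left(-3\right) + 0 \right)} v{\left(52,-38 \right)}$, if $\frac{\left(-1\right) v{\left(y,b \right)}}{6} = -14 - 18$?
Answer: $1536$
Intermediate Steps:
$v{\left(y,b \right)} = 192$ ($v{\left(y,b \right)} = - 6 \left(-14 - 18\right) = \left(-6\right) \left(-32\right) = 192$)
$V{\left(6 \left(-3\right) + 0 \right)} v{\left(52,-38 \right)} = 8 \cdot 192 = 1536$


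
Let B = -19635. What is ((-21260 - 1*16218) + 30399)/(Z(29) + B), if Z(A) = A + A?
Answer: 7079/19577 ≈ 0.36160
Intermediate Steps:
Z(A) = 2*A
((-21260 - 1*16218) + 30399)/(Z(29) + B) = ((-21260 - 1*16218) + 30399)/(2*29 - 19635) = ((-21260 - 16218) + 30399)/(58 - 19635) = (-37478 + 30399)/(-19577) = -7079*(-1/19577) = 7079/19577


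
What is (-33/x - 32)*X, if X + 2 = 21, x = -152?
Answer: -4831/8 ≈ -603.88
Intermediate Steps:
X = 19 (X = -2 + 21 = 19)
(-33/x - 32)*X = (-33/(-152) - 32)*19 = (-33*(-1/152) - 32)*19 = (33/152 - 32)*19 = -4831/152*19 = -4831/8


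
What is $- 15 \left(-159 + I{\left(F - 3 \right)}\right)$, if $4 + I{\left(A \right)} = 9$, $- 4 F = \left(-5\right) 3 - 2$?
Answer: $2310$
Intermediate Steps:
$F = \frac{17}{4}$ ($F = - \frac{\left(-5\right) 3 - 2}{4} = - \frac{-15 - 2}{4} = \left(- \frac{1}{4}\right) \left(-17\right) = \frac{17}{4} \approx 4.25$)
$I{\left(A \right)} = 5$ ($I{\left(A \right)} = -4 + 9 = 5$)
$- 15 \left(-159 + I{\left(F - 3 \right)}\right) = - 15 \left(-159 + 5\right) = \left(-15\right) \left(-154\right) = 2310$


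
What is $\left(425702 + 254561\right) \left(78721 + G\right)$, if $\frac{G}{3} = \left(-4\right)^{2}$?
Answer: $53583636247$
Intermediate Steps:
$G = 48$ ($G = 3 \left(-4\right)^{2} = 3 \cdot 16 = 48$)
$\left(425702 + 254561\right) \left(78721 + G\right) = \left(425702 + 254561\right) \left(78721 + 48\right) = 680263 \cdot 78769 = 53583636247$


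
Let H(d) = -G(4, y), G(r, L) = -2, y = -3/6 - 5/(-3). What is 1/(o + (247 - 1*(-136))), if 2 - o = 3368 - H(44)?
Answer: -1/2981 ≈ -0.00033546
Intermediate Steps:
y = 7/6 (y = -3*1/6 - 5*(-1/3) = -1/2 + 5/3 = 7/6 ≈ 1.1667)
H(d) = 2 (H(d) = -1*(-2) = 2)
o = -3364 (o = 2 - (3368 - 1*2) = 2 - (3368 - 2) = 2 - 1*3366 = 2 - 3366 = -3364)
1/(o + (247 - 1*(-136))) = 1/(-3364 + (247 - 1*(-136))) = 1/(-3364 + (247 + 136)) = 1/(-3364 + 383) = 1/(-2981) = -1/2981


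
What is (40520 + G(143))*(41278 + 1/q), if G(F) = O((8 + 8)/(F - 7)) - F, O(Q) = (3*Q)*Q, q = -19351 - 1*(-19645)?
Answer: 6743402077445/4046 ≈ 1.6667e+9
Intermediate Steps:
q = 294 (q = -19351 + 19645 = 294)
O(Q) = 3*Q²
G(F) = -F + 768/(-7 + F)² (G(F) = 3*((8 + 8)/(F - 7))² - F = 3*(16/(-7 + F))² - F = 3*(256/(-7 + F)²) - F = 768/(-7 + F)² - F = -F + 768/(-7 + F)²)
(40520 + G(143))*(41278 + 1/q) = (40520 + (-1*143 + 768/(-7 + 143)²))*(41278 + 1/294) = (40520 + (-143 + 768/136²))*(41278 + 1/294) = (40520 + (-143 + 768*(1/18496)))*(12135733/294) = (40520 + (-143 + 12/289))*(12135733/294) = (40520 - 41315/289)*(12135733/294) = (11668965/289)*(12135733/294) = 6743402077445/4046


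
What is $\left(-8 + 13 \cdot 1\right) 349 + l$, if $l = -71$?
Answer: $1674$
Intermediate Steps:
$\left(-8 + 13 \cdot 1\right) 349 + l = \left(-8 + 13 \cdot 1\right) 349 - 71 = \left(-8 + 13\right) 349 - 71 = 5 \cdot 349 - 71 = 1745 - 71 = 1674$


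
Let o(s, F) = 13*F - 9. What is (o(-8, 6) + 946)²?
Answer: 1030225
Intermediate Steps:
o(s, F) = -9 + 13*F
(o(-8, 6) + 946)² = ((-9 + 13*6) + 946)² = ((-9 + 78) + 946)² = (69 + 946)² = 1015² = 1030225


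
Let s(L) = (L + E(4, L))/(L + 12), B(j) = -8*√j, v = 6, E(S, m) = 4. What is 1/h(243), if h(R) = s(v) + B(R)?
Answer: -45/1259687 - 5832*√3/1259687 ≈ -0.0080546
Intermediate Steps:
s(L) = (4 + L)/(12 + L) (s(L) = (L + 4)/(L + 12) = (4 + L)/(12 + L))
h(R) = 5/9 - 8*√R (h(R) = (4 + 6)/(12 + 6) - 8*√R = 10/18 - 8*√R = (1/18)*10 - 8*√R = 5/9 - 8*√R)
1/h(243) = 1/(5/9 - 72*√3)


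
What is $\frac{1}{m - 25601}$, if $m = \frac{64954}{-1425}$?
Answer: $- \frac{1425}{36546379} \approx -3.8992 \cdot 10^{-5}$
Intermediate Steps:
$m = - \frac{64954}{1425}$ ($m = 64954 \left(- \frac{1}{1425}\right) = - \frac{64954}{1425} \approx -45.582$)
$\frac{1}{m - 25601} = \frac{1}{- \frac{64954}{1425} - 25601} = \frac{1}{- \frac{36546379}{1425}} = - \frac{1425}{36546379}$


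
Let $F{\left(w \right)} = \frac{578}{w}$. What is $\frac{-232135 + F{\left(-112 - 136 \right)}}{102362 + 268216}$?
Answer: $- \frac{2214233}{3534744} \approx -0.62642$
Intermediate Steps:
$\frac{-232135 + F{\left(-112 - 136 \right)}}{102362 + 268216} = \frac{-232135 + \frac{578}{-112 - 136}}{102362 + 268216} = \frac{-232135 + \frac{578}{-248}}{370578} = \left(-232135 + 578 \left(- \frac{1}{248}\right)\right) \frac{1}{370578} = \left(-232135 - \frac{289}{124}\right) \frac{1}{370578} = \left(- \frac{28785029}{124}\right) \frac{1}{370578} = - \frac{2214233}{3534744}$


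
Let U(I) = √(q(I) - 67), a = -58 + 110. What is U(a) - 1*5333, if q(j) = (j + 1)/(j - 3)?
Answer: -5333 + I*√3230/7 ≈ -5333.0 + 8.119*I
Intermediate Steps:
q(j) = (1 + j)/(-3 + j)
a = 52
U(I) = √(-67 + (1 + I)/(-3 + I)) (U(I) = √((1 + I)/(-3 + I) - 67) = √(-67 + (1 + I)/(-3 + I)))
U(a) - 1*5333 = √2*√((101 - 33*52)/(-3 + 52)) - 1*5333 = √2*√((101 - 1716)/49) - 5333 = √2*√((1/49)*(-1615)) - 5333 = √2*√(-1615/49) - 5333 = √2*(I*√1615/7) - 5333 = I*√3230/7 - 5333 = -5333 + I*√3230/7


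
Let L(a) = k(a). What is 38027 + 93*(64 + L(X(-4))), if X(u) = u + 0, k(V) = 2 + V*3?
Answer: 43049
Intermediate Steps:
k(V) = 2 + 3*V
X(u) = u
L(a) = 2 + 3*a
38027 + 93*(64 + L(X(-4))) = 38027 + 93*(64 + (2 + 3*(-4))) = 38027 + 93*(64 + (2 - 12)) = 38027 + 93*(64 - 10) = 38027 + 93*54 = 38027 + 5022 = 43049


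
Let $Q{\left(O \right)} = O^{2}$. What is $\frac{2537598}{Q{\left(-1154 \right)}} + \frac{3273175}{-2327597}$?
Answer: $\frac{773782986853}{1549849083226} \approx 0.49926$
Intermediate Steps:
$\frac{2537598}{Q{\left(-1154 \right)}} + \frac{3273175}{-2327597} = \frac{2537598}{\left(-1154\right)^{2}} + \frac{3273175}{-2327597} = \frac{2537598}{1331716} + 3273175 \left(- \frac{1}{2327597}\right) = 2537598 \cdot \frac{1}{1331716} - \frac{3273175}{2327597} = \frac{1268799}{665858} - \frac{3273175}{2327597} = \frac{773782986853}{1549849083226}$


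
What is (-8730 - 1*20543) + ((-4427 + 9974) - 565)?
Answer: -24291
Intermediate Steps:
(-8730 - 1*20543) + ((-4427 + 9974) - 565) = (-8730 - 20543) + (5547 - 565) = -29273 + 4982 = -24291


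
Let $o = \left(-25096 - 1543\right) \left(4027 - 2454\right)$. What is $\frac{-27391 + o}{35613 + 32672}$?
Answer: $- \frac{41930538}{68285} \approx -614.05$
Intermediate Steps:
$o = -41903147$ ($o = \left(-26639\right) 1573 = -41903147$)
$\frac{-27391 + o}{35613 + 32672} = \frac{-27391 - 41903147}{35613 + 32672} = - \frac{41930538}{68285}$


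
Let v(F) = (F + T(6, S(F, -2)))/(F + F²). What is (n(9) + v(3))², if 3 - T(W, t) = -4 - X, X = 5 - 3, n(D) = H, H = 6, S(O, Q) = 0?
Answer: 49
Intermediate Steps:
n(D) = 6
X = 2
T(W, t) = 9 (T(W, t) = 3 - (-4 - 1*2) = 3 - (-4 - 2) = 3 - 1*(-6) = 3 + 6 = 9)
v(F) = (9 + F)/(F + F²) (v(F) = (F + 9)/(F + F²) = (9 + F)/(F + F²))
(n(9) + v(3))² = (6 + (9 + 3)/(3*(1 + 3)))² = (6 + (⅓)*12/4)² = (6 + (⅓)*(¼)*12)² = (6 + 1)² = 7² = 49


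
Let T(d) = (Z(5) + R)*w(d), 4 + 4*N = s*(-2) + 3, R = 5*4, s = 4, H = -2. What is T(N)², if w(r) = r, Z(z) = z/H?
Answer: 99225/64 ≈ 1550.4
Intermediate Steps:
Z(z) = -z/2 (Z(z) = z/(-2) = z*(-½) = -z/2)
R = 20
N = -9/4 (N = -1 + (4*(-2) + 3)/4 = -1 + (-8 + 3)/4 = -1 + (¼)*(-5) = -1 - 5/4 = -9/4 ≈ -2.2500)
T(d) = 35*d/2 (T(d) = (-½*5 + 20)*d = (-5/2 + 20)*d = 35*d/2)
T(N)² = ((35/2)*(-9/4))² = (-315/8)² = 99225/64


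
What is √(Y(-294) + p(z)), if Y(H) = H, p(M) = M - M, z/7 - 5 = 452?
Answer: 7*I*√6 ≈ 17.146*I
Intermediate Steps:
z = 3199 (z = 35 + 7*452 = 35 + 3164 = 3199)
p(M) = 0
√(Y(-294) + p(z)) = √(-294 + 0) = √(-294) = 7*I*√6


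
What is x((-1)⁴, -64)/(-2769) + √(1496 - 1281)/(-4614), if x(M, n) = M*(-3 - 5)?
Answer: 8/2769 - √215/4614 ≈ -0.00028878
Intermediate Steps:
x(M, n) = -8*M (x(M, n) = M*(-8) = -8*M)
x((-1)⁴, -64)/(-2769) + √(1496 - 1281)/(-4614) = -8*(-1)⁴/(-2769) + √(1496 - 1281)/(-4614) = -8*1*(-1/2769) + √215*(-1/4614) = -8*(-1/2769) - √215/4614 = 8/2769 - √215/4614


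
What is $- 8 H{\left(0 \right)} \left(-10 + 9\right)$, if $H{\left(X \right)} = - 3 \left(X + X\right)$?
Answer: $0$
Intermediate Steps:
$H{\left(X \right)} = - 6 X$ ($H{\left(X \right)} = - 3 \cdot 2 X = - 6 X$)
$- 8 H{\left(0 \right)} \left(-10 + 9\right) = - 8 \left(\left(-6\right) 0\right) \left(-10 + 9\right) = \left(-8\right) 0 \left(-1\right) = 0 \left(-1\right) = 0$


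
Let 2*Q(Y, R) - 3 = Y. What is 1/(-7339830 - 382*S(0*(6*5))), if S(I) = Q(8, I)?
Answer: -1/7341931 ≈ -1.3620e-7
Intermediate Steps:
Q(Y, R) = 3/2 + Y/2
S(I) = 11/2 (S(I) = 3/2 + (1/2)*8 = 3/2 + 4 = 11/2)
1/(-7339830 - 382*S(0*(6*5))) = 1/(-7339830 - 382*11/2) = 1/(-7339830 - 2101) = 1/(-7341931) = -1/7341931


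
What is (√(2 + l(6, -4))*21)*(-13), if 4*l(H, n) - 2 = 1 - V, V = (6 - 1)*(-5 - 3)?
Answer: -273*√51/2 ≈ -974.80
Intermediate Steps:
V = -40 (V = 5*(-8) = -40)
l(H, n) = 43/4 (l(H, n) = ½ + (1 - 1*(-40))/4 = ½ + (1 + 40)/4 = ½ + (¼)*41 = ½ + 41/4 = 43/4)
(√(2 + l(6, -4))*21)*(-13) = (√(2 + 43/4)*21)*(-13) = (√(51/4)*21)*(-13) = ((√51/2)*21)*(-13) = (21*√51/2)*(-13) = -273*√51/2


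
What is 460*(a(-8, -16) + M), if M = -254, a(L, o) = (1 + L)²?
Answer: -94300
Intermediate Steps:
460*(a(-8, -16) + M) = 460*((1 - 8)² - 254) = 460*((-7)² - 254) = 460*(49 - 254) = 460*(-205) = -94300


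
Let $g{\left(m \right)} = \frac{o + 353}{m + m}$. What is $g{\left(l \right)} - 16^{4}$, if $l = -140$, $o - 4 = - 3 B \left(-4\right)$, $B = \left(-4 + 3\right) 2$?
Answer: $- \frac{18350413}{280} \approx -65537.0$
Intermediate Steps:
$B = -2$ ($B = \left(-1\right) 2 = -2$)
$o = -20$ ($o = 4 + \left(-3\right) \left(-2\right) \left(-4\right) = 4 + 6 \left(-4\right) = 4 - 24 = -20$)
$g{\left(m \right)} = \frac{333}{2 m}$ ($g{\left(m \right)} = \frac{-20 + 353}{m + m} = \frac{333}{2 m}$)
$g{\left(l \right)} - 16^{4} = \frac{333}{2 \left(-140\right)} - 16^{4} = \frac{333}{2} \left(- \frac{1}{140}\right) - 65536 = - \frac{333}{280} - 65536 = - \frac{18350413}{280}$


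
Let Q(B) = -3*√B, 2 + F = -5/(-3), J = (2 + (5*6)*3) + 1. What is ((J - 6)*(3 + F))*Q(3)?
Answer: -696*√3 ≈ -1205.5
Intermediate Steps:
J = 93 (J = (2 + 30*3) + 1 = (2 + 90) + 1 = 92 + 1 = 93)
F = -⅓ (F = -2 - 5/(-3) = -2 - 5*(-⅓) = -2 + 5/3 = -⅓ ≈ -0.33333)
((J - 6)*(3 + F))*Q(3) = ((93 - 6)*(3 - ⅓))*(-3*√3) = (87*(8/3))*(-3*√3) = 232*(-3*√3) = -696*√3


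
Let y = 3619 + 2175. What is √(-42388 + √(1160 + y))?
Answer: √(-42388 + √6954) ≈ 205.68*I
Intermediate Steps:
y = 5794
√(-42388 + √(1160 + y)) = √(-42388 + √(1160 + 5794)) = √(-42388 + √6954)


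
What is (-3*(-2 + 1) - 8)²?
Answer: 25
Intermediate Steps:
(-3*(-2 + 1) - 8)² = (-3*(-1) - 8)² = (3 - 8)² = (-5)² = 25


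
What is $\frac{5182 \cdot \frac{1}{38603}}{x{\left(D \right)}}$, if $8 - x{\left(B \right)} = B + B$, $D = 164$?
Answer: $- \frac{2591}{6176480} \approx -0.00041949$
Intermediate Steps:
$x{\left(B \right)} = 8 - 2 B$ ($x{\left(B \right)} = 8 - \left(B + B\right) = 8 - 2 B$)
$\frac{5182 \cdot \frac{1}{38603}}{x{\left(D \right)}} = \frac{5182 \cdot \frac{1}{38603}}{8 - 328} = \frac{5182}{38603 \left(-320\right)} = \frac{5182}{38603} \left(- \frac{1}{320}\right) = - \frac{2591}{6176480}$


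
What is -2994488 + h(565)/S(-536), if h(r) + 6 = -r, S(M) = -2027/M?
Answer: -6070133232/2027 ≈ -2.9946e+6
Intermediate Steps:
h(r) = -6 - r
-2994488 + h(565)/S(-536) = -2994488 + (-6 - 1*565)/((-2027/(-536))) = -2994488 + (-6 - 565)/((-2027*(-1/536))) = -2994488 - 571/2027/536 = -2994488 - 571*536/2027 = -2994488 - 306056/2027 = -6070133232/2027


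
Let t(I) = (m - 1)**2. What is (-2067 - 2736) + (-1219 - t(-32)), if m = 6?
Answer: -6047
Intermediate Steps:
t(I) = 25 (t(I) = (6 - 1)**2 = 5**2 = 25)
(-2067 - 2736) + (-1219 - t(-32)) = (-2067 - 2736) + (-1219 - 1*25) = -4803 + (-1219 - 25) = -4803 - 1244 = -6047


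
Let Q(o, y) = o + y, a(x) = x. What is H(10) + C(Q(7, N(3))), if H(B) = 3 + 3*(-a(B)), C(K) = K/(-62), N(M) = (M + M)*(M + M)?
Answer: -1717/62 ≈ -27.694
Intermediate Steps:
N(M) = 4*M**2 (N(M) = (2*M)*(2*M) = 4*M**2)
C(K) = -K/62 (C(K) = K*(-1/62) = -K/62)
H(B) = 3 - 3*B (H(B) = 3 + 3*(-B) = 3 - 3*B)
H(10) + C(Q(7, N(3))) = (3 - 3*10) - (7 + 4*3**2)/62 = (3 - 30) - (7 + 4*9)/62 = -27 - (7 + 36)/62 = -27 - 1/62*43 = -27 - 43/62 = -1717/62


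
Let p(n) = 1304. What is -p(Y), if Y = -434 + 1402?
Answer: -1304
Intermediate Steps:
Y = 968
-p(Y) = -1*1304 = -1304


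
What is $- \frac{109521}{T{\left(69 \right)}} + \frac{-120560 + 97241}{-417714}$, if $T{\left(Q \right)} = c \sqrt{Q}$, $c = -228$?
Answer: $\frac{7773}{139238} + \frac{12169 \sqrt{69}}{1748} \approx 57.884$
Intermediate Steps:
$T{\left(Q \right)} = - 228 \sqrt{Q}$
$- \frac{109521}{T{\left(69 \right)}} + \frac{-120560 + 97241}{-417714} = - \frac{109521}{\left(-228\right) \sqrt{69}} + \frac{-120560 + 97241}{-417714} = - 109521 \left(- \frac{\sqrt{69}}{15732}\right) - - \frac{7773}{139238} = \frac{12169 \sqrt{69}}{1748} + \frac{7773}{139238} = \frac{7773}{139238} + \frac{12169 \sqrt{69}}{1748}$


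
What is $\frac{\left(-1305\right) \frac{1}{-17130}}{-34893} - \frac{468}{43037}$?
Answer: $- \frac{6217505809}{571643342274} \approx -0.010877$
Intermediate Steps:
$\frac{\left(-1305\right) \frac{1}{-17130}}{-34893} - \frac{468}{43037} = \left(-1305\right) \left(- \frac{1}{17130}\right) \left(- \frac{1}{34893}\right) - \frac{468}{43037} = \frac{87}{1142} \left(- \frac{1}{34893}\right) - \frac{468}{43037} = - \frac{29}{13282602} - \frac{468}{43037} = - \frac{6217505809}{571643342274}$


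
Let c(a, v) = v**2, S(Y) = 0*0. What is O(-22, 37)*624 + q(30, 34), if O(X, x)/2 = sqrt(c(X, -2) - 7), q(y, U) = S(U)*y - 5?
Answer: -5 + 1248*I*sqrt(3) ≈ -5.0 + 2161.6*I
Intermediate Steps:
S(Y) = 0
q(y, U) = -5 (q(y, U) = 0*y - 5 = 0 - 5 = -5)
O(X, x) = 2*I*sqrt(3) (O(X, x) = 2*sqrt((-2)**2 - 7) = 2*sqrt(4 - 7) = 2*sqrt(-3) = 2*(I*sqrt(3)) = 2*I*sqrt(3))
O(-22, 37)*624 + q(30, 34) = (2*I*sqrt(3))*624 - 5 = 1248*I*sqrt(3) - 5 = -5 + 1248*I*sqrt(3)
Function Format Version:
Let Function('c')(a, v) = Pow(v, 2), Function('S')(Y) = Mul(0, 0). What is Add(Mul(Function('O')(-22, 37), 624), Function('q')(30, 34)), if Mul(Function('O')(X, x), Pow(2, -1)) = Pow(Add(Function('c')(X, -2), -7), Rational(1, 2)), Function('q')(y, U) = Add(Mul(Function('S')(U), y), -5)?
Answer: Add(-5, Mul(1248, I, Pow(3, Rational(1, 2)))) ≈ Add(-5.0000, Mul(2161.6, I))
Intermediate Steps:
Function('S')(Y) = 0
Function('q')(y, U) = -5 (Function('q')(y, U) = Add(Mul(0, y), -5) = Add(0, -5) = -5)
Function('O')(X, x) = Mul(2, I, Pow(3, Rational(1, 2))) (Function('O')(X, x) = Mul(2, Pow(Add(Pow(-2, 2), -7), Rational(1, 2))) = Mul(2, Pow(Add(4, -7), Rational(1, 2))) = Mul(2, Pow(-3, Rational(1, 2))) = Mul(2, Mul(I, Pow(3, Rational(1, 2)))) = Mul(2, I, Pow(3, Rational(1, 2))))
Add(Mul(Function('O')(-22, 37), 624), Function('q')(30, 34)) = Add(Mul(Mul(2, I, Pow(3, Rational(1, 2))), 624), -5) = Add(Mul(1248, I, Pow(3, Rational(1, 2))), -5) = Add(-5, Mul(1248, I, Pow(3, Rational(1, 2))))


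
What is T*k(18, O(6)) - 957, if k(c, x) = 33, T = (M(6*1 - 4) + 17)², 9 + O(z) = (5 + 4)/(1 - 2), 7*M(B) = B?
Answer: 436260/49 ≈ 8903.3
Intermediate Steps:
M(B) = B/7
O(z) = -18 (O(z) = -9 + (5 + 4)/(1 - 2) = -9 + 9/(-1) = -9 + 9*(-1) = -9 - 9 = -18)
T = 14641/49 (T = ((6*1 - 4)/7 + 17)² = ((6 - 4)/7 + 17)² = ((⅐)*2 + 17)² = (2/7 + 17)² = (121/7)² = 14641/49 ≈ 298.80)
T*k(18, O(6)) - 957 = (14641/49)*33 - 957 = 483153/49 - 957 = 436260/49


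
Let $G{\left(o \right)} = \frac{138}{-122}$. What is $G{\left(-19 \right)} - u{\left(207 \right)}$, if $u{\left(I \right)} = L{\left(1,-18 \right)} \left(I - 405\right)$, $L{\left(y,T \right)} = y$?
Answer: $\frac{12009}{61} \approx 196.87$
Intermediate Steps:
$u{\left(I \right)} = -405 + I$ ($u{\left(I \right)} = 1 \left(I - 405\right) = 1 \left(-405 + I\right) = -405 + I$)
$G{\left(o \right)} = - \frac{69}{61}$ ($G{\left(o \right)} = 138 \left(- \frac{1}{122}\right) = - \frac{69}{61}$)
$G{\left(-19 \right)} - u{\left(207 \right)} = - \frac{69}{61} - \left(-405 + 207\right) = - \frac{69}{61} - -198 = - \frac{69}{61} + 198 = \frac{12009}{61}$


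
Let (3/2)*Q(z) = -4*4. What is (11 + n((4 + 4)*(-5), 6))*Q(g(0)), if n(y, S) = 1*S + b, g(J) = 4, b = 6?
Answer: -736/3 ≈ -245.33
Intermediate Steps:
Q(z) = -32/3 (Q(z) = 2*(-4*4)/3 = (⅔)*(-16) = -32/3)
n(y, S) = 6 + S (n(y, S) = 1*S + 6 = S + 6 = 6 + S)
(11 + n((4 + 4)*(-5), 6))*Q(g(0)) = (11 + (6 + 6))*(-32/3) = (11 + 12)*(-32/3) = 23*(-32/3) = -736/3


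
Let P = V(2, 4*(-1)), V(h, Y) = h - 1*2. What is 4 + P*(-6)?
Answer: 4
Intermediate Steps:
V(h, Y) = -2 + h (V(h, Y) = h - 2 = -2 + h)
P = 0 (P = -2 + 2 = 0)
4 + P*(-6) = 4 + 0*(-6) = 4 + 0 = 4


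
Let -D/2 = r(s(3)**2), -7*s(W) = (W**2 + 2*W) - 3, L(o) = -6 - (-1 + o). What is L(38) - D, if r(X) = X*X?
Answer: -61771/2401 ≈ -25.727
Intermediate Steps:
L(o) = -5 - o (L(o) = -6 + (1 - o) = -5 - o)
s(W) = 3/7 - 2*W/7 - W**2/7 (s(W) = -((W**2 + 2*W) - 3)/7 = -(-3 + W**2 + 2*W)/7 = 3/7 - 2*W/7 - W**2/7)
r(X) = X**2
D = -41472/2401 (D = -2*(3/7 - 2/7*3 - 1/7*3**2)**4 = -2*(3/7 - 6/7 - 1/7*9)**4 = -2*(3/7 - 6/7 - 9/7)**4 = -2*((-12/7)**2)**2 = -2*(144/49)**2 = -2*20736/2401 = -41472/2401 ≈ -17.273)
L(38) - D = (-5 - 1*38) - 1*(-41472/2401) = (-5 - 38) + 41472/2401 = -43 + 41472/2401 = -61771/2401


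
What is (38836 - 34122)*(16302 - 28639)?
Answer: -58156618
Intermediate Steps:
(38836 - 34122)*(16302 - 28639) = 4714*(-12337) = -58156618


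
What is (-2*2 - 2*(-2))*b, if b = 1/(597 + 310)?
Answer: 0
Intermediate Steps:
b = 1/907 ≈ 0.0011025
(-2*2 - 2*(-2))*b = (-2*2 - 2*(-2))*(1/907) = (-4 + 4)*(1/907) = 0*(1/907) = 0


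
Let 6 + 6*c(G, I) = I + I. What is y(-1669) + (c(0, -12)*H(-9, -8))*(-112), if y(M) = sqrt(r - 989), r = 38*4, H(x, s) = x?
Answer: -5040 + 3*I*sqrt(93) ≈ -5040.0 + 28.931*I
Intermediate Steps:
c(G, I) = -1 + I/3 (c(G, I) = -1 + (I + I)/6 = -1 + (2*I)/6 = -1 + I/3)
r = 152
y(M) = 3*I*sqrt(93) (y(M) = sqrt(152 - 989) = sqrt(-837) = 3*I*sqrt(93))
y(-1669) + (c(0, -12)*H(-9, -8))*(-112) = 3*I*sqrt(93) + ((-1 + (1/3)*(-12))*(-9))*(-112) = 3*I*sqrt(93) + ((-1 - 4)*(-9))*(-112) = 3*I*sqrt(93) - 5*(-9)*(-112) = 3*I*sqrt(93) + 45*(-112) = 3*I*sqrt(93) - 5040 = -5040 + 3*I*sqrt(93)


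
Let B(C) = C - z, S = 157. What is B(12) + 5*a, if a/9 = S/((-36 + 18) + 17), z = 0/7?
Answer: -7053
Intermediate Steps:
z = 0 (z = 0*(1/7) = 0)
B(C) = C (B(C) = C - 1*0 = C + 0 = C)
a = -1413 (a = 9*(157/((-36 + 18) + 17)) = 9*(157/(-18 + 17)) = 9*(157/(-1)) = 9*(157*(-1)) = 9*(-157) = -1413)
B(12) + 5*a = 12 + 5*(-1413) = 12 - 7065 = -7053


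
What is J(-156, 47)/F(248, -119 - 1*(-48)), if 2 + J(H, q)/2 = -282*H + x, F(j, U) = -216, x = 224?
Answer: -7369/18 ≈ -409.39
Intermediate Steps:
J(H, q) = 444 - 564*H (J(H, q) = -4 + 2*(-282*H + 224) = -4 + 2*(224 - 282*H) = -4 + (448 - 564*H) = 444 - 564*H)
J(-156, 47)/F(248, -119 - 1*(-48)) = (444 - 564*(-156))/(-216) = (444 + 87984)*(-1/216) = 88428*(-1/216) = -7369/18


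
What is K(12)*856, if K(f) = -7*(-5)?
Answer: 29960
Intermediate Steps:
K(f) = 35
K(12)*856 = 35*856 = 29960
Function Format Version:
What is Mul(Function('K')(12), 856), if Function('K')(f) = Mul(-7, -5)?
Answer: 29960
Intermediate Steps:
Function('K')(f) = 35
Mul(Function('K')(12), 856) = Mul(35, 856) = 29960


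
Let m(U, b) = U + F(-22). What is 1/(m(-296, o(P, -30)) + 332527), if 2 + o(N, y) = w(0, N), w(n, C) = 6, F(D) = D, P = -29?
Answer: 1/332209 ≈ 3.0102e-6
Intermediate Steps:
o(N, y) = 4 (o(N, y) = -2 + 6 = 4)
m(U, b) = -22 + U (m(U, b) = U - 22 = -22 + U)
1/(m(-296, o(P, -30)) + 332527) = 1/((-22 - 296) + 332527) = 1/(-318 + 332527) = 1/332209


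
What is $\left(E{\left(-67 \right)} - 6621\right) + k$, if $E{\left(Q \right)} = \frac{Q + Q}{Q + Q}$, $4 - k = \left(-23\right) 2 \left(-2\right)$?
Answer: $-6708$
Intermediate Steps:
$k = -88$ ($k = 4 - \left(-23\right) 2 \left(-2\right) = 4 - \left(-46\right) \left(-2\right) = 4 - 92 = -88$)
$E{\left(Q \right)} = 1$ ($E{\left(Q \right)} = \frac{2 Q}{2 Q} = 2 Q \frac{1}{2 Q} = 1$)
$\left(E{\left(-67 \right)} - 6621\right) + k = \left(1 - 6621\right) - 88 = -6620 - 88 = -6708$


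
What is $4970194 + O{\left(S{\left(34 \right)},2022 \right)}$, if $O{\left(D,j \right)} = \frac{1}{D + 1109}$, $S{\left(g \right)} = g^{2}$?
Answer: $\frac{11257489411}{2265} \approx 4.9702 \cdot 10^{6}$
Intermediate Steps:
$O{\left(D,j \right)} = \frac{1}{1109 + D}$
$4970194 + O{\left(S{\left(34 \right)},2022 \right)} = 4970194 + \frac{1}{1109 + 34^{2}} = 4970194 + \frac{1}{1109 + 1156} = 4970194 + \frac{1}{2265} = \frac{11257489411}{2265}$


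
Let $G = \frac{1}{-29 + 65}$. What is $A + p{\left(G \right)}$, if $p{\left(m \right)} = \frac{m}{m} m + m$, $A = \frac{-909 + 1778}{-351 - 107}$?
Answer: $- \frac{3796}{2061} \approx -1.8418$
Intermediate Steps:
$A = - \frac{869}{458}$ ($A = \frac{869}{-458} = 869 \left(- \frac{1}{458}\right) = - \frac{869}{458} \approx -1.8974$)
$G = \frac{1}{36} \approx 0.027778$
$p{\left(m \right)} = 2 m$ ($p{\left(m \right)} = 1 m + m = m + m = 2 m$)
$A + p{\left(G \right)} = - \frac{869}{458} + 2 \cdot \frac{1}{36} = - \frac{869}{458} + \frac{1}{18} = - \frac{3796}{2061}$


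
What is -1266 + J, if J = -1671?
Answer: -2937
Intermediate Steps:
-1266 + J = -1266 - 1671 = -2937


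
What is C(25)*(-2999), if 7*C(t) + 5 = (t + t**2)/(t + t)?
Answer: -23992/7 ≈ -3427.4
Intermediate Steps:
C(t) = -5/7 + (t + t**2)/(14*t) (C(t) = -5/7 + ((t + t**2)/(t + t))/7 = -5/7 + ((t + t**2)/((2*t)))/7 = -5/7 + ((t + t**2)*(1/(2*t)))/7 = -5/7 + ((t + t**2)/(2*t))/7 = -5/7 + (t + t**2)/(14*t))
C(25)*(-2999) = (-9/14 + (1/14)*25)*(-2999) = (-9/14 + 25/14)*(-2999) = (8/7)*(-2999) = -23992/7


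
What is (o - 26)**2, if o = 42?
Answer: 256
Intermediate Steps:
(o - 26)**2 = (42 - 26)**2 = 16**2 = 256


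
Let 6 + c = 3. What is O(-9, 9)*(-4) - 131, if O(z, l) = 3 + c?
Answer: -131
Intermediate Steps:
c = -3 (c = -6 + 3 = -3)
O(z, l) = 0 (O(z, l) = 3 - 3 = 0)
O(-9, 9)*(-4) - 131 = 0*(-4) - 131 = 0 - 131 = -131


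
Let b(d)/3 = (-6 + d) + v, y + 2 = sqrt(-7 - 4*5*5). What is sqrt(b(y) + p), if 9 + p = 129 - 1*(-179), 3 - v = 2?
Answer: sqrt(278 + 3*I*sqrt(107)) ≈ 16.699 + 0.92915*I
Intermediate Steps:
v = 1 (v = 3 - 1*2 = 3 - 2 = 1)
y = -2 + I*sqrt(107) (y = -2 + sqrt(-7 - 4*5*5) = -2 + sqrt(-7 - 20*5) = -2 + sqrt(-7 - 100) = -2 + sqrt(-107) = -2 + I*sqrt(107) ≈ -2.0 + 10.344*I)
b(d) = -15 + 3*d (b(d) = 3*((-6 + d) + 1) = 3*(-5 + d) = -15 + 3*d)
p = 299 (p = -9 + (129 - 1*(-179)) = -9 + (129 + 179) = -9 + 308 = 299)
sqrt(b(y) + p) = sqrt((-15 + 3*(-2 + I*sqrt(107))) + 299) = sqrt((-15 + (-6 + 3*I*sqrt(107))) + 299) = sqrt((-21 + 3*I*sqrt(107)) + 299) = sqrt(278 + 3*I*sqrt(107))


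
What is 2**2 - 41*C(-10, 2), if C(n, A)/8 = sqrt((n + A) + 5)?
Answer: 4 - 328*I*sqrt(3) ≈ 4.0 - 568.11*I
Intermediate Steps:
C(n, A) = 8*sqrt(5 + A + n) (C(n, A) = 8*sqrt((n + A) + 5) = 8*sqrt((A + n) + 5) = 8*sqrt(5 + A + n))
2**2 - 41*C(-10, 2) = 2**2 - 328*sqrt(5 + 2 - 10) = 4 - 328*sqrt(-3) = 4 - 328*I*sqrt(3)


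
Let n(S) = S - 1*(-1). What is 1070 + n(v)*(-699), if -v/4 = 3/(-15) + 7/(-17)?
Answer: -113857/85 ≈ -1339.5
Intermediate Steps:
v = 208/85 (v = -4*(3/(-15) + 7/(-17)) = -4*(3*(-1/15) + 7*(-1/17)) = -4*(-1/5 - 7/17) = -4*(-52/85) = 208/85 ≈ 2.4471)
n(S) = 1 + S (n(S) = S + 1 = 1 + S)
1070 + n(v)*(-699) = 1070 + (1 + 208/85)*(-699) = 1070 + (293/85)*(-699) = 1070 - 204807/85 = -113857/85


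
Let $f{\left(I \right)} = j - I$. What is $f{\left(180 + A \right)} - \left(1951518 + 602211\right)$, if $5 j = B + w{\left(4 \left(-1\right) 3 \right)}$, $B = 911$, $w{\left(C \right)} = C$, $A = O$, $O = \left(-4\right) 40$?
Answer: $- \frac{12767846}{5} \approx -2.5536 \cdot 10^{6}$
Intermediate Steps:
$O = -160$
$A = -160$
$j = \frac{899}{5}$ ($j = \frac{911 + 4 \left(-1\right) 3}{5} = \frac{911 - 12}{5} = \frac{1}{5} \cdot 899 = \frac{899}{5} \approx 179.8$)
$f{\left(I \right)} = \frac{899}{5} - I$
$f{\left(180 + A \right)} - \left(1951518 + 602211\right) = \left(\frac{899}{5} - \left(180 - 160\right)\right) - \left(1951518 + 602211\right) = \left(\frac{899}{5} - 20\right) - 2553729 = \frac{799}{5} - 2553729 = - \frac{12767846}{5}$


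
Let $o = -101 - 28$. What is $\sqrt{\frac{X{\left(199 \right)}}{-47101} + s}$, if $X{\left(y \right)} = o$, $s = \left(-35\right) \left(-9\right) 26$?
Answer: $\frac{\sqrt{18169555482219}}{47101} \approx 90.499$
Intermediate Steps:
$o = -129$ ($o = -101 - 28 = -129$)
$s = 8190$ ($s = 315 \cdot 26 = 8190$)
$X{\left(y \right)} = -129$
$\sqrt{\frac{X{\left(199 \right)}}{-47101} + s} = \sqrt{- \frac{129}{-47101} + 8190} = \sqrt{\left(-129\right) \left(- \frac{1}{47101}\right) + 8190} = \sqrt{\frac{129}{47101} + 8190} = \sqrt{\frac{385757319}{47101}} = \frac{\sqrt{18169555482219}}{47101}$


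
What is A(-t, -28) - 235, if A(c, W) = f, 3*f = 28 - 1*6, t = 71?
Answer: -683/3 ≈ -227.67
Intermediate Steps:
f = 22/3 (f = (28 - 1*6)/3 = (28 - 6)/3 = (⅓)*22 = 22/3 ≈ 7.3333)
A(c, W) = 22/3
A(-t, -28) - 235 = 22/3 - 235 = -683/3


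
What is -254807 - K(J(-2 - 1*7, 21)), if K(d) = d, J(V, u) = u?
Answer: -254828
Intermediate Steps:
-254807 - K(J(-2 - 1*7, 21)) = -254807 - 1*21 = -254807 - 21 = -254828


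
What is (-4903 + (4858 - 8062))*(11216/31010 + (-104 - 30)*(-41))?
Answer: -690635962346/15505 ≈ -4.4543e+7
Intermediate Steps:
(-4903 + (4858 - 8062))*(11216/31010 + (-104 - 30)*(-41)) = (-4903 - 3204)*(11216*(1/31010) - 134*(-41)) = -8107*(5608/15505 + 5494) = -8107*85190078/15505 = -690635962346/15505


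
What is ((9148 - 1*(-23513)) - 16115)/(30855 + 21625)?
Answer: 8273/26240 ≈ 0.31528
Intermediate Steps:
((9148 - 1*(-23513)) - 16115)/(30855 + 21625) = ((9148 + 23513) - 16115)/52480 = (32661 - 16115)*(1/52480) = 16546*(1/52480) = 8273/26240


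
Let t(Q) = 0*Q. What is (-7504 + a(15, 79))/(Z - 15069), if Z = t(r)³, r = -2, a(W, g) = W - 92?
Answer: 2527/5023 ≈ 0.50309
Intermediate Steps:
a(W, g) = -92 + W
t(Q) = 0
Z = 0 (Z = 0³ = 0)
(-7504 + a(15, 79))/(Z - 15069) = (-7504 + (-92 + 15))/(0 - 15069) = (-7504 - 77)/(-15069) = -7581*(-1/15069) = 2527/5023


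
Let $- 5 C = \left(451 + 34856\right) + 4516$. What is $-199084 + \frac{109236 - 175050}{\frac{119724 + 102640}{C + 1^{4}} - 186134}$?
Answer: $- \frac{122977210700203}{617716286} \approx -1.9908 \cdot 10^{5}$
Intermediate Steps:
$C = - \frac{39823}{5}$ ($C = - \frac{\left(451 + 34856\right) + 4516}{5} = - \frac{35307 + 4516}{5} = \left(- \frac{1}{5}\right) 39823 = - \frac{39823}{5} \approx -7964.6$)
$-199084 + \frac{109236 - 175050}{\frac{119724 + 102640}{C + 1^{4}} - 186134} = -199084 + \frac{109236 - 175050}{\frac{119724 + 102640}{- \frac{39823}{5} + 1^{4}} - 186134} = -199084 - \frac{65814}{\frac{222364}{- \frac{39823}{5} + 1} - 186134} = -199084 - \frac{65814}{\frac{222364}{- \frac{39818}{5}} - 186134} = -199084 - \frac{65814}{222364 \left(- \frac{5}{39818}\right) - 186134} = -199084 - \frac{65814}{- \frac{555910}{19909} - 186134} = -199084 - \frac{65814}{- \frac{3706297716}{19909}} = -199084 - - \frac{218381821}{617716286} = -199084 + \frac{218381821}{617716286} = - \frac{122977210700203}{617716286}$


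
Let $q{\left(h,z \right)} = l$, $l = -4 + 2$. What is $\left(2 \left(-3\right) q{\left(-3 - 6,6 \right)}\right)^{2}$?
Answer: $144$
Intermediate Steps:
$l = -2$
$q{\left(h,z \right)} = -2$
$\left(2 \left(-3\right) q{\left(-3 - 6,6 \right)}\right)^{2} = \left(2 \left(-3\right) \left(-2\right)\right)^{2} = \left(\left(-6\right) \left(-2\right)\right)^{2} = 12^{2} = 144$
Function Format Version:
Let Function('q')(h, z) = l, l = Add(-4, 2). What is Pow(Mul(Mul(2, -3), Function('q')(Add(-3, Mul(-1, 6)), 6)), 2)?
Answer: 144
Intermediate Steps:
l = -2
Function('q')(h, z) = -2
Pow(Mul(Mul(2, -3), Function('q')(Add(-3, Mul(-1, 6)), 6)), 2) = Pow(Mul(Mul(2, -3), -2), 2) = Pow(Mul(-6, -2), 2) = Pow(12, 2) = 144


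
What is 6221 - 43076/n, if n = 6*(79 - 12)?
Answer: 1228883/201 ≈ 6113.8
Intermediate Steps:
n = 402 (n = 6*67 = 402)
6221 - 43076/n = 6221 - 43076/402 = 6221 - 1*21538/201 = 6221 - 21538/201 = 1228883/201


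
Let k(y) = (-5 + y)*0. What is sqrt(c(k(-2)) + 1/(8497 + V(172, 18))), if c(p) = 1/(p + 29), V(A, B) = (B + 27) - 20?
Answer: sqrt(2113277038)/247138 ≈ 0.18601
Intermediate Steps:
V(A, B) = 7 + B (V(A, B) = (27 + B) - 20 = 7 + B)
k(y) = 0
c(p) = 1/(29 + p)
sqrt(c(k(-2)) + 1/(8497 + V(172, 18))) = sqrt(1/(29 + 0) + 1/(8497 + (7 + 18))) = sqrt(1/29 + 1/(8497 + 25)) = sqrt(1/29 + 1/8522) = sqrt(8551/247138) = sqrt(2113277038)/247138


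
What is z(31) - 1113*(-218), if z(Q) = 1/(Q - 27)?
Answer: 970537/4 ≈ 2.4263e+5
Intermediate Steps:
z(Q) = 1/(-27 + Q)
z(31) - 1113*(-218) = 1/(-27 + 31) - 1113*(-218) = 1/4 + 242634 = ¼ + 242634 = 970537/4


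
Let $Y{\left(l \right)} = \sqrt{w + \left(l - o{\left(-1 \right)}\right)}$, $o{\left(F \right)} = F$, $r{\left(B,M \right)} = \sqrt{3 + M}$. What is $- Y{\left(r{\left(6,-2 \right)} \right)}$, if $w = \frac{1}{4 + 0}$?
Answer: $- \frac{3}{2} \approx -1.5$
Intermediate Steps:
$w = \frac{1}{4} \approx 0.25$
$Y{\left(l \right)} = \sqrt{\frac{5}{4} + l}$ ($Y{\left(l \right)} = \sqrt{\frac{1}{4} + \left(l - -1\right)} = \sqrt{\frac{1}{4} + \left(l + 1\right)} = \sqrt{\frac{1}{4} + \left(1 + l\right)} = \sqrt{\frac{5}{4} + l}$)
$- Y{\left(r{\left(6,-2 \right)} \right)} = - \frac{\sqrt{5 + 4 \sqrt{3 - 2}}}{2} = - \frac{\sqrt{5 + 4 \sqrt{1}}}{2} = - \frac{\sqrt{5 + 4 \cdot 1}}{2} = - \frac{\sqrt{5 + 4}}{2} = - \frac{\sqrt{9}}{2} = - \frac{3}{2}$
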